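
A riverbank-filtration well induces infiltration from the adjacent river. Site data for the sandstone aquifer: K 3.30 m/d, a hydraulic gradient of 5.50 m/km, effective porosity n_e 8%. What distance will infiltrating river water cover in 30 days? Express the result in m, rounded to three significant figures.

Darcy flux q = K·i = 3.30 × 0.0055 = 0.01815 m/d
Seepage velocity v = q / n = 0.01815 / 0.08 = 0.2269 m/d
L = v × T = 0.2269 × 30 = 6.806 m

6.81 m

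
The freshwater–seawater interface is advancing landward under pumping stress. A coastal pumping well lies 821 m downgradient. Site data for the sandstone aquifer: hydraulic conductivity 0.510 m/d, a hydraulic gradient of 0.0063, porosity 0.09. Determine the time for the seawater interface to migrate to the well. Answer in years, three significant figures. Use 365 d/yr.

Darcy flux q = K·i = 0.510 × 0.0063 = 0.003213 m/d
Seepage velocity v = q / n = 0.003213 / 0.09 = 0.03570 m/d
t = L / v = 821 / 0.03570 = 23000 d
   = 23000 / 365 = 63.0 yr

63.0 years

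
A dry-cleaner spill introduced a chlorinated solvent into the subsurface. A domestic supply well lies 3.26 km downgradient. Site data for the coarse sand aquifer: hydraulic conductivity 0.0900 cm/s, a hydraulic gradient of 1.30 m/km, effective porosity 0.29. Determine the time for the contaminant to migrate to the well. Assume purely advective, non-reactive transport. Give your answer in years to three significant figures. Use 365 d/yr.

25.6 years

K = 0.0900 cm/s × 864 = 77.76 m/d
Specific discharge q = 77.76 × 0.0013 = 0.1011 m/d
Seepage velocity v = q / n = 0.1011 / 0.29 = 0.3486 m/d
L = 3.26 km = 3260 m
t = L / v = 3260 / 0.3486 = 9352 d
   = 9352 / 365 = 25.6 yr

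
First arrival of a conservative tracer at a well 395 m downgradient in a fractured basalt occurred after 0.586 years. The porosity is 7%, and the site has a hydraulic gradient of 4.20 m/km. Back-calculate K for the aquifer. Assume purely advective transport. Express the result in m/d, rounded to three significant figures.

30.8 m/d

t = 0.586 years = 213.9 d
v = L / t = 395 / 213.9 = 1.847 m/d
K = v · n / i = 1.847 × 0.07 / 0.0042 = 30.8 m/d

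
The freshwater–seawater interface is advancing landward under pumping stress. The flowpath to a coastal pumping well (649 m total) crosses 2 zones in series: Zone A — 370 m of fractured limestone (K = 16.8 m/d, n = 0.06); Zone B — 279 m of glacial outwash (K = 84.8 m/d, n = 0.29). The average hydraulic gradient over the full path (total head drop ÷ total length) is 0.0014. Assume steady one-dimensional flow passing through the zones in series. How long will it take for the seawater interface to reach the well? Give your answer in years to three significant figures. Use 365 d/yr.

7.87 years

Continuity: the same q passes through each zone, so ΔH = q·Σ(L_j/K_j) — the zones act as resistances in series.
Σ(L/K) = 370/16.8 + 279/84.8 = 22.02 + 3.290 = 25.31 d
K_eq = L_total / Σ(L/K) = 649 / 25.31 = 25.64 m/d
q = K_eq · i = 25.64 × 0.0014 = 0.03589 m/d (same in every zone)
Zone A: v = q/n = 0.03589/0.06 = 0.5982 m/d → t_A = 370/0.5982 = 618.5 d
Zone B: v = q/n = 0.03589/0.29 = 0.1238 m/d → t_B = 279/0.1238 = 2254 d
Total t = 618.5 + 2254 = 2873 d
   = 2873 / 365 = 7.87 yr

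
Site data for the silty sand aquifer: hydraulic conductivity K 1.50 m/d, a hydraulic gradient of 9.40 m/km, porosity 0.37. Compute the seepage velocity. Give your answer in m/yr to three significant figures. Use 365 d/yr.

Specific discharge q = 1.50 × 0.0094 = 0.01410 m/d
v = Ki/n = 1.50·0.0094/0.37 = 0.03811 m/d
   = 0.03811 × 365 = 13.9 m/yr

13.9 m/yr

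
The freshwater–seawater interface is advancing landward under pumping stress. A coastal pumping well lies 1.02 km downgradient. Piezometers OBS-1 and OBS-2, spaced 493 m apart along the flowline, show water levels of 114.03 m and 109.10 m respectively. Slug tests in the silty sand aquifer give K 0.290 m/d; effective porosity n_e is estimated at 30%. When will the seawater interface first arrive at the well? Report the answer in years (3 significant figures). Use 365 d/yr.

289 years

Hydraulic gradient i = (114.03 − 109.10) / 493 = 4.93 / 493 = 0.01000
Darcy flux q = K·i = 0.290 × 0.01000 = 0.002900 m/d
v_s = q/n_e = 0.002900/0.30 = 0.009667 m/d
L = 1.02 km = 1020 m
t = L / v = 1020 / 0.009667 = 105500 d
   = 105500 / 365 = 289 yr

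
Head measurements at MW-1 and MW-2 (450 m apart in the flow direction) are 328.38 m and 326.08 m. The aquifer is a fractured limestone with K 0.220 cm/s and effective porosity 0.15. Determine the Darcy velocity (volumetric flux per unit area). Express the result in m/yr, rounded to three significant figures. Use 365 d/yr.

355 m/yr

Hydraulic gradient i = (328.38 − 326.08) / 450 = 2.30 / 450 = 0.005111
K = 0.220 cm/s × 864 = 190.1 m/d
Darcy flux q = K·i = 190.1 × 0.005111 = 0.9715 m/d
   = 0.9715 × 365 = 355 m/yr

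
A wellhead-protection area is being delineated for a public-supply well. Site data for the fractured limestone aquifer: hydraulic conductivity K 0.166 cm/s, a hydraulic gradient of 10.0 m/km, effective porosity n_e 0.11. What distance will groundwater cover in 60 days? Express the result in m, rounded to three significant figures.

782 m

K = 0.166 cm/s × 864 = 143.4 m/d
q = Ki = 143.4 × 0.010 = 1.434 m/d
v = Ki/n = 143.4·0.010/0.11 = 13.04 m/d
L = v × T = 13.04 × 60 = 782.3 m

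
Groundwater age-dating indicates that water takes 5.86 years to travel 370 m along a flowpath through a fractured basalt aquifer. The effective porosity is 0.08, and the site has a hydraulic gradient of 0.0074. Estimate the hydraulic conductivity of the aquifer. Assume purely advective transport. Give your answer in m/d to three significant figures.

1.87 m/d

t = 5.86 years = 2139 d
v = L / t = 370 / 2139 = 0.1730 m/d
K = v · n / i = 0.1730 × 0.08 / 0.0074 = 1.87 m/d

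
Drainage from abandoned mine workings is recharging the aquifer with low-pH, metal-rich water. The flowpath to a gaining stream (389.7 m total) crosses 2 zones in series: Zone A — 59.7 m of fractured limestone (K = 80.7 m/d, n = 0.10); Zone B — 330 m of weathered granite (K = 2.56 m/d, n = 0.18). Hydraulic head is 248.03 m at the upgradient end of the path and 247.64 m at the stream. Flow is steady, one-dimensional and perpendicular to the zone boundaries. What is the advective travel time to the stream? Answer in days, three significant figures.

Total head drop ΔH = 248.03 − 247.64 = 0.39 m
Steady 1-D flow in series ⇒ the Darcy flux q is identical in every zone and the zone head losses add (resistances L/K in series).
Σ(L/K) = 59.7/80.7 + 330/2.56 = 0.7398 + 128.9 = 129.6 d
q = ΔH / Σ(L/K) = 0.39 / 129.6 = 0.003008 m/d (same in every zone)
Zone A: v = q/n = 0.003008/0.10 = 0.03008 m/d → t_A = 59.7/0.03008 = 1985 d
Zone B: v = q/n = 0.003008/0.18 = 0.01671 m/d → t_B = 330/0.01671 = 19750 d
Total t = 1985 + 19750 = 21730 d

21700 days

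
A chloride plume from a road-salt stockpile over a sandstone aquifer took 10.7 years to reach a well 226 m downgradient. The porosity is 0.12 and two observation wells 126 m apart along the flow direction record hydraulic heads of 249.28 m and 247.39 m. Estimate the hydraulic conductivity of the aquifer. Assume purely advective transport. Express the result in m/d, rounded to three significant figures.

Hydraulic gradient i = (249.28 − 247.39) / 126 = 1.89 / 126 = 0.01500
t = 10.7 years = 3905 d
v = L / t = 226 / 3905 = 0.05787 m/d
K = v · n / i = 0.05787 × 0.12 / 0.01500 = 0.463 m/d

0.463 m/d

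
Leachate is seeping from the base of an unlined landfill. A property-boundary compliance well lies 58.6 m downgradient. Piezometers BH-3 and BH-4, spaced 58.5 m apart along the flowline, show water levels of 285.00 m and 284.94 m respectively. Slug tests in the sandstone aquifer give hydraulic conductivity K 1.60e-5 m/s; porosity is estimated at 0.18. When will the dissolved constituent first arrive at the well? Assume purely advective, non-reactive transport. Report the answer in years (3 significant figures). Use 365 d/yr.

20.4 years

Hydraulic gradient i = (285.00 − 284.94) / 58.5 = 0.06 / 58.5 = 0.001026
K = 1.60e-5 m/s × 86400 s/d = 1.382 m/d
Darcy flux q = K·i = 1.382 × 0.001026 = 0.001418 m/d
Average linear velocity = 0.001418 / 0.18 = 0.007877 m/d
t = L / v = 58.6 / 0.007877 = 7439 d
   = 7439 / 365 = 20.4 yr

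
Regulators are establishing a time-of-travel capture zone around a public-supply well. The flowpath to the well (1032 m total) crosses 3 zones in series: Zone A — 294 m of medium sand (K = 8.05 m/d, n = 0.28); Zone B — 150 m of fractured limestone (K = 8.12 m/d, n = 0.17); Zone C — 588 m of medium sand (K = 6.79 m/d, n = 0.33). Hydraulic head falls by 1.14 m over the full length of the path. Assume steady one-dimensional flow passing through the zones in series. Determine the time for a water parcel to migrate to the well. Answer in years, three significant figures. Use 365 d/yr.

103 years

Continuity: the same q passes through each zone, so ΔH = q·Σ(L_j/K_j) — the zones act as resistances in series.
Σ(L/K) = 294/8.05 + 150/8.12 + 588/6.79 = 36.52 + 18.47 + 86.60 = 141.6 d
q = ΔH / Σ(L/K) = 1.14 / 141.6 = 0.008051 m/d (same in every zone)
Zone A: v = q/n = 0.008051/0.28 = 0.02875 m/d → t_A = 294/0.02875 = 10220 d
Zone B: v = q/n = 0.008051/0.17 = 0.04736 m/d → t_B = 150/0.04736 = 3167 d
Zone C: v = q/n = 0.008051/0.33 = 0.02440 m/d → t_C = 588/0.02440 = 24100 d
Total t = 10220 + 3167 + 24100 = 37490 d
   = 37490 / 365 = 103 yr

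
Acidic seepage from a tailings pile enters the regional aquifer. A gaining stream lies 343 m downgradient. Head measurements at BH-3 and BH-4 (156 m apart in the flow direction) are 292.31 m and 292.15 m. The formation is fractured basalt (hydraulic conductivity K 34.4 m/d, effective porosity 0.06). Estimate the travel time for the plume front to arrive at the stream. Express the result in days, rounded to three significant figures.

583 days

Hydraulic gradient i = (292.31 − 292.15) / 156 = 0.16 / 156 = 0.001026
Specific discharge q = 34.4 × 0.001026 = 0.03528 m/d
Seepage velocity v = q / n = 0.03528 / 0.06 = 0.5880 m/d
t = L / v = 343 / 0.5880 = 583.3 d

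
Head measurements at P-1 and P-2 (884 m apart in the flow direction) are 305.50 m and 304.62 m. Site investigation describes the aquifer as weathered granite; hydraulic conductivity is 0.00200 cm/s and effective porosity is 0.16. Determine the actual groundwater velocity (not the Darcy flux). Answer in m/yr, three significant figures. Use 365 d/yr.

3.92 m/yr

Hydraulic gradient i = (305.50 − 304.62) / 884 = 0.88 / 884 = 9.955e-4
K = 0.00200 cm/s × 864 = 1.728 m/d
q = Ki = 1.728 × 9.955e-4 = 0.001720 m/d
v = Ki/n = 1.728·9.955e-4/0.16 = 0.01075 m/d
   = 0.01075 × 365 = 3.92 m/yr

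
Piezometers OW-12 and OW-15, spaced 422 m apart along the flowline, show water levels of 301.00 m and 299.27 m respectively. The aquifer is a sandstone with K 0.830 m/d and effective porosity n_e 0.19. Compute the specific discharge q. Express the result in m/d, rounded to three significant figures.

Hydraulic gradient i = (301.00 − 299.27) / 422 = 1.73 / 422 = 0.004100
Darcy flux q = K·i = 0.830 × 0.004100 = 0.003403 m/d

0.00340 m/d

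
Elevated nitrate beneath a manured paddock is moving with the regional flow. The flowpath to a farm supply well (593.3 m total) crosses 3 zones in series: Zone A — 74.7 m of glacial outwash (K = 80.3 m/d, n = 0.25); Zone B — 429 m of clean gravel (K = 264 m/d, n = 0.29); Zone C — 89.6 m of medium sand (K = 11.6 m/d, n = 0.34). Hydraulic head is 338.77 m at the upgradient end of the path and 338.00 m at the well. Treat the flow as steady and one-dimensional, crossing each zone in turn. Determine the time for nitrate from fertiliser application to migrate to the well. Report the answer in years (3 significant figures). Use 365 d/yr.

Total head drop ΔH = 338.77 − 338.00 = 0.77 m
Steady 1-D flow in series ⇒ the Darcy flux q is identical in every zone and the zone head losses add (resistances L/K in series).
Σ(L/K) = 74.7/80.3 + 429/264 + 89.6/11.6 = 0.9303 + 1.625 + 7.724 = 10.28 d
q = ΔH / Σ(L/K) = 0.77 / 10.28 = 0.07491 m/d (same in every zone)
Zone A: v = q/n = 0.07491/0.25 = 0.2996 m/d → t_A = 74.7/0.2996 = 249.3 d
Zone B: v = q/n = 0.07491/0.29 = 0.2583 m/d → t_B = 429/0.2583 = 1661 d
Zone C: v = q/n = 0.07491/0.34 = 0.2203 m/d → t_C = 89.6/0.2203 = 406.7 d
Total t = 249.3 + 1661 + 406.7 = 2317 d
   = 2317 / 365 = 6.35 yr

6.35 years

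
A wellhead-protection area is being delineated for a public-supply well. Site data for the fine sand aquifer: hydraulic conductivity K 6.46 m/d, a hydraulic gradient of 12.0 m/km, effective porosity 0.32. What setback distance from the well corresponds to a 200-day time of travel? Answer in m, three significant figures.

Darcy flux q = K·i = 6.46 × 0.012 = 0.07752 m/d
v = Ki/n = 6.46·0.012/0.32 = 0.2423 m/d
L = v × T = 0.2423 × 200 = 48.45 m

48.5 m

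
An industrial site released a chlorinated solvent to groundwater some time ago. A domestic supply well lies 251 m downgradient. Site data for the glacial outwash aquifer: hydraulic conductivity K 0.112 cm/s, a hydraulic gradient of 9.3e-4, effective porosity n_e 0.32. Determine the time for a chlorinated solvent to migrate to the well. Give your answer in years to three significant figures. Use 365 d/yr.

K = 0.112 cm/s × 864 = 96.77 m/d
q = Ki = 96.77 × 9.3e-4 = 0.08999 m/d
Average linear velocity = 0.08999 / 0.32 = 0.2812 m/d
t = L / v = 251 / 0.2812 = 892.5 d
   = 892.5 / 365 = 2.45 yr

2.45 years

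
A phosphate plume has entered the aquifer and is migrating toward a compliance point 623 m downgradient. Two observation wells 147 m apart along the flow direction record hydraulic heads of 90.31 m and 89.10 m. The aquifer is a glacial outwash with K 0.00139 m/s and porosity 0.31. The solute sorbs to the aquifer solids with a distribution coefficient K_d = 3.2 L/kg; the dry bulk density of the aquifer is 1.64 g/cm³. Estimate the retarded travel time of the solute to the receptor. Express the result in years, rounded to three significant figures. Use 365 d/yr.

9.60 years

Hydraulic gradient i = (90.31 − 89.10) / 147 = 1.21 / 147 = 0.008231
K = 0.00139 m/s × 86400 s/d = 120.1 m/d
q = Ki = 120.1 × 0.008231 = 0.9885 m/d
v_s = q/n_e = 0.9885/0.31 = 3.189 m/d
Retardation R = 1 + ρ_b·K_d/n = 1 + 1.64×3.2/0.31 = 17.93
Contaminant velocity v_c = v/R = 3.189/17.93 = 0.1779 m/d
t = L/v_c = 623/0.1779 = 3503 d
   = 3503/365 = 9.60 yr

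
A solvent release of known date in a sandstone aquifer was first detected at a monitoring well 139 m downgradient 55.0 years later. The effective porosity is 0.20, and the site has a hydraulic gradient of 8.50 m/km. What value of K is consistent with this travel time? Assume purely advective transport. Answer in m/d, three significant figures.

0.163 m/d

t = 55.0 years = 20080 d
v = L / t = 139 / 20080 = 0.006924 m/d
K = v · n / i = 0.006924 × 0.20 / 0.0085 = 0.163 m/d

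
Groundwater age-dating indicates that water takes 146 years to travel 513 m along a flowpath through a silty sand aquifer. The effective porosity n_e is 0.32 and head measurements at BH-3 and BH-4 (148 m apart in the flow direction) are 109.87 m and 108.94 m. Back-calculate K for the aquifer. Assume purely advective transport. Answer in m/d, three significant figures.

0.490 m/d

Hydraulic gradient i = (109.87 − 108.94) / 148 = 0.93 / 148 = 0.006284
t = 146 years = 53290 d
v = L / t = 513 / 53290 = 0.009627 m/d
K = v · n / i = 0.009627 × 0.32 / 0.006284 = 0.490 m/d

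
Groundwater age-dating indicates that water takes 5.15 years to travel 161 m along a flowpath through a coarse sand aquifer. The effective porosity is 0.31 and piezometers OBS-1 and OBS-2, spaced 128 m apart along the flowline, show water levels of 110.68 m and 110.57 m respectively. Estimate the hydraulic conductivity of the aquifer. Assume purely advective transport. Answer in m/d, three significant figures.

30.9 m/d

Hydraulic gradient i = (110.68 − 110.57) / 128 = 0.11 / 128 = 8.594e-4
t = 5.15 years = 1880 d
v = L / t = 161 / 1880 = 0.08565 m/d
K = v · n / i = 0.08565 × 0.31 / 8.594e-4 = 30.9 m/d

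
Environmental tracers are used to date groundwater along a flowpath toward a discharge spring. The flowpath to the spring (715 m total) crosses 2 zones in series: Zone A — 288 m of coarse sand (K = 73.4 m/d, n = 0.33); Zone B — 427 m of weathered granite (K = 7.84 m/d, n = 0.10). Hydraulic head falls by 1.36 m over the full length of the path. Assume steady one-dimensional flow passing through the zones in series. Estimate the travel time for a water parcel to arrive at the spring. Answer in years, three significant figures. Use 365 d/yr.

Steady 1-D flow in series ⇒ the Darcy flux q is identical in every zone and the zone head losses add (resistances L/K in series).
Σ(L/K) = 288/73.4 + 427/7.84 = 3.924 + 54.46 = 58.39 d
q = ΔH / Σ(L/K) = 1.36 / 58.39 = 0.02329 m/d (same in every zone)
Zone A: v = q/n = 0.02329/0.33 = 0.07058 m/d → t_A = 288/0.07058 = 4080 d
Zone B: v = q/n = 0.02329/0.10 = 0.2329 m/d → t_B = 427/0.2329 = 1833 d
Total t = 4080 + 1833 = 5914 d
   = 5914 / 365 = 16.2 yr

16.2 years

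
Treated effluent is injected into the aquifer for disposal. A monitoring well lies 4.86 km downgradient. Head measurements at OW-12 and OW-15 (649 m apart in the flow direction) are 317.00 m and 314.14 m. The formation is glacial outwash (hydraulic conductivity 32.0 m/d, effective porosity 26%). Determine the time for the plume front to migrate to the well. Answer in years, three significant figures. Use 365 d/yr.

Hydraulic gradient i = (317.00 − 314.14) / 649 = 2.86 / 649 = 0.004407
q = Ki = 32.0 × 0.004407 = 0.1410 m/d
v_s = q/n_e = 0.1410/0.26 = 0.5424 m/d
L = 4.86 km = 4860 m
t = L / v = 4860 / 0.5424 = 8961 d
   = 8961 / 365 = 24.5 yr

24.5 years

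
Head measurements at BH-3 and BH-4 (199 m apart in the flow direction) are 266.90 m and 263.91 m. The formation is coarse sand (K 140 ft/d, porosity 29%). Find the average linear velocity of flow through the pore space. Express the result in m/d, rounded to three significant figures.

2.21 m/d

Hydraulic gradient i = (266.90 − 263.91) / 199 = 2.99 / 199 = 0.01503
K = 140 ft/d × 0.3048 = 42.67 m/d
q = Ki = 42.67 × 0.01503 = 0.6412 m/d
v_s = q/n_e = 0.6412/0.29 = 2.211 m/d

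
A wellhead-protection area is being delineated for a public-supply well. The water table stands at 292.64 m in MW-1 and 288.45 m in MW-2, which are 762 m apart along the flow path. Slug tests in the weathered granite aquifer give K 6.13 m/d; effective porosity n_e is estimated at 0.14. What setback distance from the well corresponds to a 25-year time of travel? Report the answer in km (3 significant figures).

Hydraulic gradient i = (292.64 − 288.45) / 762 = 4.19 / 762 = 0.005499
q = Ki = 6.13 × 0.005499 = 0.03371 m/d
v_s = q/n_e = 0.03371/0.14 = 0.2408 m/d
T = 25 yr × 365 = 9125 d
L = v × T = 0.2408 × 9125 = 2197 m
   = 2.20 km

2.20 km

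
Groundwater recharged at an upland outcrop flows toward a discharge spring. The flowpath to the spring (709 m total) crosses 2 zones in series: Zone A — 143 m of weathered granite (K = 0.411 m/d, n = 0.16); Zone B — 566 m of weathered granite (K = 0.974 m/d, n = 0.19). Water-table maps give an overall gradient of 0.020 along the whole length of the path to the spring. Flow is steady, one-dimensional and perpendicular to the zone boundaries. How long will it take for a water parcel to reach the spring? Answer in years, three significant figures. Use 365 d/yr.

23.4 years

Steady 1-D flow in series ⇒ the Darcy flux q is identical in every zone and the zone head losses add (resistances L/K in series).
Σ(L/K) = 143/0.411 + 566/0.974 = 347.9 + 581.1 = 929.0 d
K_eq = L_total / Σ(L/K) = 709 / 929.0 = 0.7632 m/d
q = K_eq · i = 0.7632 × 0.020 = 0.01526 m/d (same in every zone)
Zone A: v = q/n = 0.01526/0.16 = 0.09539 m/d → t_A = 143/0.09539 = 1499 d
Zone B: v = q/n = 0.01526/0.19 = 0.08033 m/d → t_B = 566/0.08033 = 7046 d
Total t = 1499 + 7046 = 8545 d
   = 8545 / 365 = 23.4 yr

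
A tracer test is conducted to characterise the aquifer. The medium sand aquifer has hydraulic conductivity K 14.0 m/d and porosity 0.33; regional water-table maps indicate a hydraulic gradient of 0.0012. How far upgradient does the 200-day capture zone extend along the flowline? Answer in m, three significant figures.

Darcy flux q = K·i = 14.0 × 0.0012 = 0.01680 m/d
v_s = q/n_e = 0.01680/0.33 = 0.05091 m/d
L = v × T = 0.05091 × 200 = 10.18 m

10.2 m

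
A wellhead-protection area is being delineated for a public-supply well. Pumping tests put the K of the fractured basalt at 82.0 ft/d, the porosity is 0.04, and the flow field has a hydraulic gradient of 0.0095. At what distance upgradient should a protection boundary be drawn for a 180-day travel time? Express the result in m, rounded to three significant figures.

K = 82.0 ft/d × 0.3048 = 24.99 m/d
Darcy flux q = K·i = 24.99 × 0.0095 = 0.2374 m/d
Seepage velocity v = q / n = 0.2374 / 0.04 = 5.936 m/d
L = v × T = 5.936 × 180 = 1068 m

1070 m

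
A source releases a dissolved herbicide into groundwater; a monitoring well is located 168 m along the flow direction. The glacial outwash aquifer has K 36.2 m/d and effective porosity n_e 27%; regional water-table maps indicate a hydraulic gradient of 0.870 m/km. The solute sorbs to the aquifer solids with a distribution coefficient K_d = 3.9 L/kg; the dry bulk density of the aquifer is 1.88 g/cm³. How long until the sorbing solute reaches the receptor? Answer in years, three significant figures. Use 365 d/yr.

111 years

Specific discharge q = 36.2 × 8.7e-4 = 0.03149 m/d
v = Ki/n = 36.2·8.7e-4/0.27 = 0.1166 m/d
Retardation R = 1 + ρ_b·K_d/n = 1 + 1.88×3.9/0.27 = 28.16
Contaminant velocity v_c = v/R = 0.1166/28.16 = 0.004143 m/d
t = L/v_c = 168/0.004143 = 40550 d
   = 40550/365 = 111 yr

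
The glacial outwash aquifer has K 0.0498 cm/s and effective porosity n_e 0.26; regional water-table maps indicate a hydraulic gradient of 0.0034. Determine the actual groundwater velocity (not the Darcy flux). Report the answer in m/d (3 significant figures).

K = 0.0498 cm/s × 864 = 43.03 m/d
q = Ki = 43.03 × 0.0034 = 0.1463 m/d
v = Ki/n = 43.03·0.0034/0.26 = 0.5627 m/d

0.563 m/d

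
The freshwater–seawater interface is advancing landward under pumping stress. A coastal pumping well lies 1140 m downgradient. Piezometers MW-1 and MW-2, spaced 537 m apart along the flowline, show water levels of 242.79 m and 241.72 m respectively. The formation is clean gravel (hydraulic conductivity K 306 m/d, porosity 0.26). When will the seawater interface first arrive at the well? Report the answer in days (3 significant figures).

Hydraulic gradient i = (242.79 − 241.72) / 537 = 1.07 / 537 = 0.001993
Darcy flux q = K·i = 306 × 0.001993 = 0.6097 m/d
Seepage velocity v = q / n = 0.6097 / 0.26 = 2.345 m/d
t = L / v = 1140 / 2.345 = 486.1 d

486 days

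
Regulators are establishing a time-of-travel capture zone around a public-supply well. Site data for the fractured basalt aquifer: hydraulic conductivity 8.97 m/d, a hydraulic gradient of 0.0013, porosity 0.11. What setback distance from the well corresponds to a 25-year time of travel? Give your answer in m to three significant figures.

967 m

Specific discharge q = 8.97 × 0.0013 = 0.01166 m/d
v_s = q/n_e = 0.01166/0.11 = 0.1060 m/d
T = 25 yr × 365 = 9125 d
L = v × T = 0.1060 × 9125 = 967.3 m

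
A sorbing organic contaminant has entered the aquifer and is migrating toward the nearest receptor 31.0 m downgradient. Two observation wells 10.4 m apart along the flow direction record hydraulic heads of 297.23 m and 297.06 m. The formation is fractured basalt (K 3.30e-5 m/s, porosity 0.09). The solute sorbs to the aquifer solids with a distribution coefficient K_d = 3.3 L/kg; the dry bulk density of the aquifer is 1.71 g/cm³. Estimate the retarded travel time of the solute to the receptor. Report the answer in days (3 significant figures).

Hydraulic gradient i = (297.23 − 297.06) / 10.4 = 0.17 / 10.4 = 0.01635
K = 3.30e-5 m/s × 86400 s/d = 2.851 m/d
q = Ki = 2.851 × 0.01635 = 0.04661 m/d
Average linear velocity = 0.04661 / 0.09 = 0.5178 m/d
Retardation R = 1 + ρ_b·K_d/n = 1 + 1.71×3.3/0.09 = 63.70
Contaminant velocity v_c = v/R = 0.5178/63.70 = 0.008129 m/d
t = L/v_c = 31.0/0.008129 = 3813 d

3810 days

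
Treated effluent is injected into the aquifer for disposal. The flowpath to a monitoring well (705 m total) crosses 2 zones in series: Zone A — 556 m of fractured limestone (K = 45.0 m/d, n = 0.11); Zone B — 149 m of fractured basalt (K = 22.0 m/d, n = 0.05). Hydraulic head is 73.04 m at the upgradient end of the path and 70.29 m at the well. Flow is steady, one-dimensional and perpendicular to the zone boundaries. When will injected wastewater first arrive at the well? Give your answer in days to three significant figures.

477 days

Total head drop ΔH = 73.04 − 70.29 = 2.75 m
Steady 1-D flow in series ⇒ the Darcy flux q is identical in every zone and the zone head losses add (resistances L/K in series).
Σ(L/K) = 556/45.0 + 149/22.0 = 12.36 + 6.773 = 19.13 d
q = ΔH / Σ(L/K) = 2.75 / 19.13 = 0.1438 m/d (same in every zone)
Zone A: v = q/n = 0.1438/0.11 = 1.307 m/d → t_A = 556/1.307 = 425.4 d
Zone B: v = q/n = 0.1438/0.05 = 2.875 m/d → t_B = 149/2.875 = 51.82 d
Total t = 425.4 + 51.82 = 477.2 d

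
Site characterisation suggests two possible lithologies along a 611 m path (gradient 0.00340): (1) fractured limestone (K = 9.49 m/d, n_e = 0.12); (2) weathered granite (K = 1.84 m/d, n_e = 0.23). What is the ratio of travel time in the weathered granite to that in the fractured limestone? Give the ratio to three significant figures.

9.89

Unit 1 (fractured limestone): v = 9.49×0.0034/0.12 = 0.2689 m/d, t = 611/0.2689 = 2272 d
Unit 2 (weathered granite): v = 1.84×0.0034/0.23 = 0.02720 m/d, t = 611/0.02720 = 22460 d
t(weathered granite) / t(fractured limestone) = 22460/2272 = 9.89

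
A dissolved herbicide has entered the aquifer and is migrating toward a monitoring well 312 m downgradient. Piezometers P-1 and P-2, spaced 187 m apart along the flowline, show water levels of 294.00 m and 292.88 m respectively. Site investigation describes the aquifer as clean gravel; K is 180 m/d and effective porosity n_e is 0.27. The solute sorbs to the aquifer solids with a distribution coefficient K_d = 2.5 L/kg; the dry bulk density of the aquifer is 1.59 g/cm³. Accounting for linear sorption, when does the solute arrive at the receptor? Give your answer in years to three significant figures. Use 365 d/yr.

Hydraulic gradient i = (294.00 − 292.88) / 187 = 1.12 / 187 = 0.005989
Specific discharge q = 180 × 0.005989 = 1.078 m/d
Average linear velocity = 1.078 / 0.27 = 3.993 m/d
Retardation R = 1 + ρ_b·K_d/n = 1 + 1.59×2.5/0.27 = 15.72
Contaminant velocity v_c = v/R = 3.993/15.72 = 0.2540 m/d
t = L/v_c = 312/0.2540 = 1229 d
   = 1229/365 = 3.37 yr

3.37 years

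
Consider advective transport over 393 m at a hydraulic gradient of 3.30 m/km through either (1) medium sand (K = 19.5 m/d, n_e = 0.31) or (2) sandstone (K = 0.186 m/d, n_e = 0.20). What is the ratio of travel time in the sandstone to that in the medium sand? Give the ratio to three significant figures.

67.6

Unit 1 (medium sand): v = 19.5×0.0033/0.31 = 0.2076 m/d, t = 393/0.2076 = 1893 d
Unit 2 (sandstone): v = 0.186×0.0033/0.20 = 0.003069 m/d, t = 393/0.003069 = 128100 d
t(sandstone) / t(medium sand) = 128100/1893 = 67.6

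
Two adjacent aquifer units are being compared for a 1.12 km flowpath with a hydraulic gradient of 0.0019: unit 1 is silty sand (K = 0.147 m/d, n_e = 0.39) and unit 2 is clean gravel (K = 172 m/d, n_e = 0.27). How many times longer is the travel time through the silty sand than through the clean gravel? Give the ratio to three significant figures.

1690

Unit 1 (silty sand): v = 0.147×0.0019/0.39 = 7.162e-4 m/d, t = 1120/7.162e-4 = 1.564e6 d
Unit 2 (clean gravel): v = 172×0.0019/0.27 = 1.210 m/d, t = 1120/1.210 = 925.3 d
t(silty sand) / t(clean gravel) = 1.564e6/925.3 = 1690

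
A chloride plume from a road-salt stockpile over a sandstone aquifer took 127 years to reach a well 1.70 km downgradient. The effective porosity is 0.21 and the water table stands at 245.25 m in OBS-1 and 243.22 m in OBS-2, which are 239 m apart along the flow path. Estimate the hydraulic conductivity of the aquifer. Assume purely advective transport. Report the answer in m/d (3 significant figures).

Hydraulic gradient i = (245.25 − 243.22) / 239 = 2.03 / 239 = 0.008494
t = 127 years = 46360 d
L = 1.70 km = 1700 m
v = L / t = 1700 / 46360 = 0.03667 m/d
K = v · n / i = 0.03667 × 0.21 / 0.008494 = 0.907 m/d

0.907 m/d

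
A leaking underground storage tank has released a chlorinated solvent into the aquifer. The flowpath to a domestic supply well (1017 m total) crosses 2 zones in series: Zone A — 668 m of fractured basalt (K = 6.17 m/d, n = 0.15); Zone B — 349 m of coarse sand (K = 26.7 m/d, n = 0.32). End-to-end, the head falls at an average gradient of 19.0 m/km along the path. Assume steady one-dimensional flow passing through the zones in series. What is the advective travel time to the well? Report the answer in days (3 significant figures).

For zones in series the flux q is common to all zones; the equivalent conductivity is the harmonic (thickness-weighted) mean, K_eq = L_total / Σ(L_j/K_j).
Σ(L/K) = 668/6.17 + 349/26.7 = 108.3 + 13.07 = 121.3 d
K_eq = L_total / Σ(L/K) = 1017 / 121.3 = 8.382 m/d
q = K_eq · i = 8.382 × 0.019 = 0.1593 m/d (same in every zone)
Zone A: v = q/n = 0.1593/0.15 = 1.062 m/d → t_A = 668/1.062 = 629.2 d
Zone B: v = q/n = 0.1593/0.32 = 0.4977 m/d → t_B = 349/0.4977 = 701.3 d
Total t = 629.2 + 701.3 = 1330 d

1330 days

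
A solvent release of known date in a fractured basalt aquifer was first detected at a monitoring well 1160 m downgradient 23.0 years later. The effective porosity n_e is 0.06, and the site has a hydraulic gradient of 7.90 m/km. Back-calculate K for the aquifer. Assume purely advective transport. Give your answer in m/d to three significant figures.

1.05 m/d

t = 23.0 years = 8395 d
v = L / t = 1160 / 8395 = 0.1382 m/d
K = v · n / i = 0.1382 × 0.06 / 0.0079 = 1.05 m/d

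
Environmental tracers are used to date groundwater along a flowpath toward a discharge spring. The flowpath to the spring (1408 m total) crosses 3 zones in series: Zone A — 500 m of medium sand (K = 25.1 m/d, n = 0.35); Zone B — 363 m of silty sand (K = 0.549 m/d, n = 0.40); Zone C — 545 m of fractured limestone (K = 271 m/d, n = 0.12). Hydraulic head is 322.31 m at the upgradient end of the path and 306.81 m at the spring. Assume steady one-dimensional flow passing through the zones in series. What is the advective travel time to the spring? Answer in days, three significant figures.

17000 days

Total head drop ΔH = 322.31 − 306.81 = 15.50 m
Continuity: the same q passes through each zone, so ΔH = q·Σ(L_j/K_j) — the zones act as resistances in series.
Σ(L/K) = 500/25.1 + 363/0.549 + 545/271 = 19.92 + 661.2 + 2.011 = 683.1 d
q = ΔH / Σ(L/K) = 15.50 / 683.1 = 0.02269 m/d (same in every zone)
Zone A: v = q/n = 0.02269/0.35 = 0.06483 m/d → t_A = 500/0.06483 = 7713 d
Zone B: v = q/n = 0.02269/0.40 = 0.05672 m/d → t_B = 363/0.05672 = 6399 d
Zone C: v = q/n = 0.02269/0.12 = 0.1891 m/d → t_C = 545/0.1891 = 2882 d
Total t = 7713 + 6399 + 2882 = 16990 d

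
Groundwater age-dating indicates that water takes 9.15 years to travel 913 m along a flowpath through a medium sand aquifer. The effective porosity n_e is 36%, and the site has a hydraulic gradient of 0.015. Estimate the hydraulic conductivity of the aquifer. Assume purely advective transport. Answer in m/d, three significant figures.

6.56 m/d

t = 9.15 years = 3340 d
v = L / t = 913 / 3340 = 0.2734 m/d
K = v · n / i = 0.2734 × 0.36 / 0.015 = 6.56 m/d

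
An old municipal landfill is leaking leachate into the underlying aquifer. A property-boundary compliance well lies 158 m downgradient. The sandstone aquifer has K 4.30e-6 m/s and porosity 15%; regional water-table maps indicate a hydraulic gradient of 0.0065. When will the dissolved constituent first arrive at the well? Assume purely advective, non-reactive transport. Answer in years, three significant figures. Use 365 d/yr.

K = 4.30e-6 m/s × 86400 s/d = 0.3715 m/d
Specific discharge q = 0.3715 × 0.0065 = 0.002415 m/d
Average linear velocity = 0.002415 / 0.15 = 0.01610 m/d
t = L / v = 158 / 0.01610 = 9814 d
   = 9814 / 365 = 26.9 yr

26.9 years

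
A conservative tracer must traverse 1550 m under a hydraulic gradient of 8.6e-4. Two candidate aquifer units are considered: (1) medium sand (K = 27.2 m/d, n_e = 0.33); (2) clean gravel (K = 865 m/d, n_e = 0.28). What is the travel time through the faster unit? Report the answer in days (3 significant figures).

583 days

Unit 1 (medium sand): v = 27.2×8.6e-4/0.33 = 0.07088 m/d, t = 1550/0.07088 = 21870 d
Unit 2 (clean gravel): v = 865×8.6e-4/0.28 = 2.657 m/d, t = 1550/2.657 = 583.4 d
Faster unit: t = 583 d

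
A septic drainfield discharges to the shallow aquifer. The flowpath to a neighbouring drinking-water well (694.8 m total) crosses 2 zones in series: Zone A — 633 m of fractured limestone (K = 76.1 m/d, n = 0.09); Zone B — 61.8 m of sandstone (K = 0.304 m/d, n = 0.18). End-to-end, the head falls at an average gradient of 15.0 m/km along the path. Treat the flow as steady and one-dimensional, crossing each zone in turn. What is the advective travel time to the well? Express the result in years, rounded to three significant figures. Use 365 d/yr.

3.79 years

Continuity: the same q passes through each zone, so ΔH = q·Σ(L_j/K_j) — the zones act as resistances in series.
Σ(L/K) = 633/76.1 + 61.8/0.304 = 8.318 + 203.3 = 211.6 d
K_eq = L_total / Σ(L/K) = 694.8 / 211.6 = 3.283 m/d
q = K_eq · i = 3.283 × 0.015 = 0.04925 m/d (same in every zone)
Zone A: v = q/n = 0.04925/0.09 = 0.5472 m/d → t_A = 633/0.5472 = 1157 d
Zone B: v = q/n = 0.04925/0.18 = 0.2736 m/d → t_B = 61.8/0.2736 = 225.9 d
Total t = 1157 + 225.9 = 1383 d
   = 1383 / 365 = 3.79 yr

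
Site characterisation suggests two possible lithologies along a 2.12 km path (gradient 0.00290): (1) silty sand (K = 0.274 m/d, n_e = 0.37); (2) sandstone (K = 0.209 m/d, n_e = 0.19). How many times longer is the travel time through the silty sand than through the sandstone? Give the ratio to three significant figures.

Unit 1 (silty sand): v = 0.274×0.0029/0.37 = 0.002148 m/d, t = 2120/0.002148 = 987200 d
Unit 2 (sandstone): v = 0.209×0.0029/0.19 = 0.003190 m/d, t = 2120/0.003190 = 664600 d
t(silty sand) / t(sandstone) = 987200/664600 = 1.49

1.49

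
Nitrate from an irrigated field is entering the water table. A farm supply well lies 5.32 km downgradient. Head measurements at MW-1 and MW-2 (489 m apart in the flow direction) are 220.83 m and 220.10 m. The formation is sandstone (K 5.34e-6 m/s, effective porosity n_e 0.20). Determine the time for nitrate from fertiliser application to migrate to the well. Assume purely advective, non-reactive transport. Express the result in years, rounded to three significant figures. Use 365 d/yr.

4230 years

Hydraulic gradient i = (220.83 − 220.10) / 489 = 0.73 / 489 = 0.001493
K = 5.34e-6 m/s × 86400 s/d = 0.4614 m/d
q = Ki = 0.4614 × 0.001493 = 6.888e-4 m/d
v_s = q/n_e = 6.888e-4/0.20 = 0.003444 m/d
L = 5.32 km = 5320 m
t = L / v = 5320 / 0.003444 = 1.545e6 d
   = 1.545e6 / 365 = 4230 yr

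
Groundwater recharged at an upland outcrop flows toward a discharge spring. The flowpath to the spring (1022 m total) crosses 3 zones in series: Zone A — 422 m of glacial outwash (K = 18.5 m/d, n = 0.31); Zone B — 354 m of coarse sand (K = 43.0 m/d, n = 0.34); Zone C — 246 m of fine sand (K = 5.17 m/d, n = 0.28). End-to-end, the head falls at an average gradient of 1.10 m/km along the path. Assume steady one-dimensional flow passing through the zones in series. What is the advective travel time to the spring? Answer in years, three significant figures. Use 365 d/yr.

61.3 years

Steady 1-D flow in series ⇒ the Darcy flux q is identical in every zone and the zone head losses add (resistances L/K in series).
Σ(L/K) = 422/18.5 + 354/43.0 + 246/5.17 = 22.81 + 8.233 + 47.58 = 78.63 d
K_eq = L_total / Σ(L/K) = 1022 / 78.63 = 13.00 m/d
q = K_eq · i = 13.00 × 0.0011 = 0.01430 m/d (same in every zone)
Zone A: v = q/n = 0.01430/0.31 = 0.04612 m/d → t_A = 422/0.04612 = 9149 d
Zone B: v = q/n = 0.01430/0.34 = 0.04205 m/d → t_B = 354/0.04205 = 8418 d
Zone C: v = q/n = 0.01430/0.28 = 0.05106 m/d → t_C = 246/0.05106 = 4817 d
Total t = 9149 + 8418 + 4817 = 22380 d
   = 22380 / 365 = 61.3 yr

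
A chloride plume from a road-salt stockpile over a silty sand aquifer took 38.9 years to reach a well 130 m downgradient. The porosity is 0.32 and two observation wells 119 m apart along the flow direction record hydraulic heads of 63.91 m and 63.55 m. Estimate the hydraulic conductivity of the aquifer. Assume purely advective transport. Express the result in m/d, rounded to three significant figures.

Hydraulic gradient i = (63.91 − 63.55) / 119 = 0.36 / 119 = 0.003025
t = 38.9 years = 14200 d
v = L / t = 130 / 14200 = 0.009156 m/d
K = v · n / i = 0.009156 × 0.32 / 0.003025 = 0.968 m/d

0.968 m/d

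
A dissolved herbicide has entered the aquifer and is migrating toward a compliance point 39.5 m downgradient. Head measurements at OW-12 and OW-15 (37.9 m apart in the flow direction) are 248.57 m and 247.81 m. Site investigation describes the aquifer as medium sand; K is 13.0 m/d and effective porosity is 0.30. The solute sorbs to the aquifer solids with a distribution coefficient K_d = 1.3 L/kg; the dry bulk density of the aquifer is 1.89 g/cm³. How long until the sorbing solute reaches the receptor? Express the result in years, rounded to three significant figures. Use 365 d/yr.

Hydraulic gradient i = (248.57 − 247.81) / 37.9 = 0.76 / 37.9 = 0.02005
q = Ki = 13.0 × 0.02005 = 0.2607 m/d
v_s = q/n_e = 0.2607/0.30 = 0.8690 m/d
Retardation R = 1 + ρ_b·K_d/n = 1 + 1.89×1.3/0.30 = 9.190
Contaminant velocity v_c = v/R = 0.8690/9.190 = 0.09455 m/d
t = L/v_c = 39.5/0.09455 = 417.7 d
   = 417.7/365 = 1.14 yr

1.14 years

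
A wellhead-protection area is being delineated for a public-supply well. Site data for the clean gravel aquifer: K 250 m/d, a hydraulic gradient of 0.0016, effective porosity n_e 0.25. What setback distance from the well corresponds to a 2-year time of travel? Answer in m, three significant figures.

Darcy flux q = K·i = 250 × 0.0016 = 0.4000 m/d
v = Ki/n = 250·0.0016/0.25 = 1.600 m/d
T = 2 yr × 365 = 730 d
L = v × T = 1.600 × 730 = 1168 m

1170 m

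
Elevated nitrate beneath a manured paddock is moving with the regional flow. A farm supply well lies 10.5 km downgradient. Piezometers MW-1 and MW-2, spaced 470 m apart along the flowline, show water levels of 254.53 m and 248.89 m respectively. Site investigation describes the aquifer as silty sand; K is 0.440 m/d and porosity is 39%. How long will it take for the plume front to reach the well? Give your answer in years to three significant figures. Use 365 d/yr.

Hydraulic gradient i = (254.53 − 248.89) / 470 = 5.64 / 470 = 0.01200
q = Ki = 0.440 × 0.01200 = 0.005280 m/d
v_s = q/n_e = 0.005280/0.39 = 0.01354 m/d
L = 10.5 km = 10500 m
t = L / v = 10500 / 0.01354 = 775600 d
   = 775600 / 365 = 2120 yr

2120 years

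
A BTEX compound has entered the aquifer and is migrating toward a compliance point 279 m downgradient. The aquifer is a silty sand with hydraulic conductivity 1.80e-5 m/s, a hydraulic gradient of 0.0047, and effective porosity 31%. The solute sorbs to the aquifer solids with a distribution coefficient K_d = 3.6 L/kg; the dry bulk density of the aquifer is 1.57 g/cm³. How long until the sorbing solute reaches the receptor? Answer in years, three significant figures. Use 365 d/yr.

623 years

K = 1.80e-5 m/s × 86400 s/d = 1.555 m/d
q = Ki = 1.555 × 0.0047 = 0.007309 m/d
Average linear velocity = 0.007309 / 0.31 = 0.02358 m/d
Retardation R = 1 + ρ_b·K_d/n = 1 + 1.57×3.6/0.31 = 19.23
Contaminant velocity v_c = v/R = 0.02358/19.23 = 0.001226 m/d
t = L/v_c = 279/0.001226 = 227600 d
   = 227600/365 = 623 yr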